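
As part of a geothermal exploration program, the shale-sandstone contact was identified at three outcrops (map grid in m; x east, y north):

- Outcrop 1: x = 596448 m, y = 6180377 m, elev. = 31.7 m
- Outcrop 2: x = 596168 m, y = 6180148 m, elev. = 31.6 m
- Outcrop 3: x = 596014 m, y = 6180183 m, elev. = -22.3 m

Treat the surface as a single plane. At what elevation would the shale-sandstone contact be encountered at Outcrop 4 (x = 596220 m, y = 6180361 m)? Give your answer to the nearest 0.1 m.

Two edge vectors: Outcrop 1→Outcrop 2 = (-280, -229, -0.1), Outcrop 1→Outcrop 3 = (-434, -194, -54).
Normal n = (Outcrop 1→Outcrop 2) × (Outcrop 1→Outcrop 3) = (12346.6, -15076.6, -45066).
So ∂z/∂x = −n_x/n_z = 0.273967071 and ∂z/∂y = −n_y/n_z = −0.334544890.
Intercept c from Outcrop 1: 31.7 − 163407.11 + 2067613.54 = 1904238.13.
At (596220, 6180361): z = 163344.6 − 2067608.2 + 1904238.13 = -25.4 m.

-25.4 m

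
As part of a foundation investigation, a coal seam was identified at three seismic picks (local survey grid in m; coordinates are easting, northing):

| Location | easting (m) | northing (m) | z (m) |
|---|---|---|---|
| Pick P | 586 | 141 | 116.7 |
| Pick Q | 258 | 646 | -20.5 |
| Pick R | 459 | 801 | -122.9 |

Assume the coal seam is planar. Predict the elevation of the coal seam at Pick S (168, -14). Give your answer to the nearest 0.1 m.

262.5 m

Two edge vectors: Pick P→Pick Q = (-328, 505, -137.2), Pick P→Pick R = (-127, 660, -239.6).
Normal n = (Pick P→Pick Q) × (Pick P→Pick R) = (-30446, -61164.4, -152345).
So ∂z/∂easting = −n_x/n_z = −0.19985 and ∂z/∂northing = −n_y/n_z = −0.40149.
Intercept c from Pick P: 116.7 + 117.11 + 56.61 = 290.42.
At (168, -14): z = −33.6 + 5.6 + 290.42 = 262.5 m.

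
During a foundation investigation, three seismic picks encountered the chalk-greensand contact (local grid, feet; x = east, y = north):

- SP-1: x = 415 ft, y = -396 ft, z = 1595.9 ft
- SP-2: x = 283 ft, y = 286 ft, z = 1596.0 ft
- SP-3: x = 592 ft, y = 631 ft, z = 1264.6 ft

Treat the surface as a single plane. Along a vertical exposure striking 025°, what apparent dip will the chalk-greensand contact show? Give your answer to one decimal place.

27.8°

Two edge vectors: SP-1→SP-2 = (-132, 682, 0.1), SP-1→SP-3 = (177, 1027, -331.3).
Normal n = (SP-1→SP-2) × (SP-1→SP-3) = (-226049.3, -43713.9, -256278).
So ∂z/∂x = −n_x/n_z = −0.88205 and ∂z/∂y = −n_y/n_z = −0.17057.
Unit vector along 025° is (sin 25°, cos 25°) = (0.4226, 0.9063).
Slope in that direction = a·(0.4226) + b·(0.9063) = −0.52736.
Apparent dip = arctan|0.52736| = 27.8° (true dip is 41.9°, so apparent ≤ true as expected).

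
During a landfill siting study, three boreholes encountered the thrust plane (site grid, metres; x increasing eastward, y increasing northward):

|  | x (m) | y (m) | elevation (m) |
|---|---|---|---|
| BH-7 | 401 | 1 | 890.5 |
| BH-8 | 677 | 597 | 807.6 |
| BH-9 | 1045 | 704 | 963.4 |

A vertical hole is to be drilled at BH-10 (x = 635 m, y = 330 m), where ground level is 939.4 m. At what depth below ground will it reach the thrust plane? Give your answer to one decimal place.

50.9 m

Let the plane be z = a·x + b·y + c.
BH-8−BH-7: 276a + 596b = −82.9;  BH-9−BH-7: 644a + 703b = 72.9.
Solving gives a = 0.535981, b = −0.387300.
Then c = 890.5 − a·401 − b·1 = 675.96.
At (635, 330): z_contact = 340.35 − 127.81 + 675.96 = 888.50 m.
Depth below ground = 939.4 − 888.50 = 50.9 m.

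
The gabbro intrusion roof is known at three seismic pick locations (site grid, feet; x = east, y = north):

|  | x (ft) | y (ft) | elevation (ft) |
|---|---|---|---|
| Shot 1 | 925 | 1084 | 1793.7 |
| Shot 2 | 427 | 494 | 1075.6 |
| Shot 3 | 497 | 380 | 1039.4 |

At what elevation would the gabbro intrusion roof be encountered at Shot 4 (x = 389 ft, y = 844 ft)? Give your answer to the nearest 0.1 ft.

Let the plane be z = a·x + b·y + c.
Shot 2−Shot 1: −498a − 590b = −718.1;  Shot 3−Shot 1: −428a − 704b = −754.3.
Solving gives a = 0.616949, b = 0.696372.
Then c = 1793.7 − a·925 − b·1084 = 468.16.
At (389, 844): z = 240.0 + 587.7 + 468.16 = 1295.9 ft.

1295.9 ft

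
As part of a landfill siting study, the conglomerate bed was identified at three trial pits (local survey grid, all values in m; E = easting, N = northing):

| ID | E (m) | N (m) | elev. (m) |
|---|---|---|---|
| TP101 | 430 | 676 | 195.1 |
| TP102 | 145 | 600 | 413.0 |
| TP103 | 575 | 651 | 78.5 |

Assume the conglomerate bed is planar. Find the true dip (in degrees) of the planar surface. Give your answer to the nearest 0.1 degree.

38.4°

Two edge vectors: TP101→TP102 = (-285, -76, 217.9), TP101→TP103 = (145, -25, -116.6).
Normal n = (TP101→TP102) × (TP101→TP103) = (14309.1, -1635.5, 18145).
So ∂z/∂E = −n_x/n_z = −0.78860 and ∂z/∂N = −n_y/n_z = 0.09014.
Gradient magnitude |∇z| = √(a² + b²) = √(0.62189 + 0.00812) = 0.79373.
True dip = arctan(0.79373) = 38.4°, dipping toward E (azimuth ≈ 097°).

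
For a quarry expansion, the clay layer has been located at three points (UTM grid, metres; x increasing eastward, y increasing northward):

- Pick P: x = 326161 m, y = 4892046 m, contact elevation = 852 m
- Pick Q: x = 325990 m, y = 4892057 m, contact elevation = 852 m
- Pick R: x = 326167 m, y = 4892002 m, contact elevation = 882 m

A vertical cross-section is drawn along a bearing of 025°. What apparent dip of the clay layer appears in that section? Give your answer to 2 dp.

32.70°

Let the plane be z = a·x + b·y + c.
Pick Q−Pick P: −171a + 11b = 0;  Pick R−Pick P: 6a − 44b = 30.
Solving gives a = −0.04425, b = −0.68785.
Unit vector along 025° is (sin 25°, cos 25°) = (0.4226, 0.9063).
Slope in that direction = a·(0.4226) + b·(0.9063) = −0.64211.
Apparent dip = arctan|0.64211| = 32.70° (true dip is 34.6°, so apparent ≤ true as expected).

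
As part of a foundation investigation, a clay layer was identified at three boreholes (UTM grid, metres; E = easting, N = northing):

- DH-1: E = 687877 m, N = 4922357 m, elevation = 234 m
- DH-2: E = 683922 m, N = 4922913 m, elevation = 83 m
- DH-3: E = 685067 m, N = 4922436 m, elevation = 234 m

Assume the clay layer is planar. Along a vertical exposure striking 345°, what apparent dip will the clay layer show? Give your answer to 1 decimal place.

18.0°

Let the plane be z = a·E + b·N + c.
DH-2−DH-1: −3955a + 556b = −151;  DH-3−DH-1: −2810a + 79b = 0.
Solving gives a = −0.00954, b = −0.33947.
Unit vector along 345° is (sin 345°, cos 345°) = (-0.2588, 0.9659).
Slope in that direction = a·(-0.2588) + b·(0.9659) = −0.32543.
Apparent dip = arctan|0.32543| = 18.0° (true dip is 18.8°, so apparent ≤ true as expected).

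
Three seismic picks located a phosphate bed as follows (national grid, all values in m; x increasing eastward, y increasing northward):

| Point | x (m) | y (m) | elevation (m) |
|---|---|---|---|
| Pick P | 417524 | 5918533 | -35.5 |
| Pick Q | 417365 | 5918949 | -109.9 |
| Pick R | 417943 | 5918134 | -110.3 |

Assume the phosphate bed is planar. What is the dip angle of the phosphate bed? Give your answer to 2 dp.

33.90°

Let the plane be z = a·x + b·y + c.
Pick Q−Pick P: −159a + 416b = −74.4;  Pick R−Pick P: 419a − 399b = −74.8.
Solving gives a = −0.54845, b = −0.38847.
Gradient magnitude |∇z| = √(a² + b²) = √(0.30079 + 0.15091) = 0.67209.
True dip = arctan(0.67209) = 33.90°, dipping toward NE (azimuth ≈ 055°).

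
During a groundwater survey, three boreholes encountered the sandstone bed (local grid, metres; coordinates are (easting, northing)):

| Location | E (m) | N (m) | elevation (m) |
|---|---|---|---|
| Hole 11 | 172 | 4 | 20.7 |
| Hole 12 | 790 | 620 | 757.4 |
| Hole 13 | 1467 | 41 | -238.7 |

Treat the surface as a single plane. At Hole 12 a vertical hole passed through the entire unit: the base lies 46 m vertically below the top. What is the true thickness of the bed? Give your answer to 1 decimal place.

Let the plane be z = a·E + b·N + c.
Hole 12−Hole 11: 618a + 616b = 736.7;  Hole 13−Hole 11: 1295a + 37b = −259.4.
Solving gives a = −0.24140, b = 1.43812.
|∇z| = √(a²+b²) = 1.45824, so dip δ = arctan(1.45824) = 55.56°.
True thickness = vertical thickness × cos δ = 46 × cos 55.56° = 26.0 m.

26.0 m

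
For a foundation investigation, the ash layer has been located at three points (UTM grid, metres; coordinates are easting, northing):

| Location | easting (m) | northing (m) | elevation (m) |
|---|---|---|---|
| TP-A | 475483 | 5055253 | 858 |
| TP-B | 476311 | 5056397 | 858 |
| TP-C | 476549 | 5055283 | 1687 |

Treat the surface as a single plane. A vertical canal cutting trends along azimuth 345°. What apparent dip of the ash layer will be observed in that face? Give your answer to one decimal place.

Let the plane be z = a·easting + b·northing + c.
TP-B−TP-A: 828a + 1144b = 0;  TP-C−TP-A: 1066a + 30b = 829.
Solving gives a = 0.79384, b = −0.57456.
Unit vector along 345° is (sin 345°, cos 345°) = (-0.2588, 0.9659).
Slope in that direction = a·(-0.2588) + b·(0.9659) = −0.76045.
Apparent dip = arctan|0.76045| = 37.3° (true dip is 44.4°, so apparent ≤ true as expected).

37.3°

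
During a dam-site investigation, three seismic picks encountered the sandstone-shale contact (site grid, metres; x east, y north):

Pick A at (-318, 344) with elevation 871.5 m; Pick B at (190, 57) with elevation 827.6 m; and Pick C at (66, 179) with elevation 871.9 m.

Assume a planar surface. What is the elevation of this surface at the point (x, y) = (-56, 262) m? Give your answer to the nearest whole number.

892 m

Let the plane be z = a·x + b·y + c.
Pick B−Pick A: 508a − 287b = −43.9;  Pick C−Pick A: 384a − 165b = 0.4.
Solving gives a = 0.27885, b = 0.64654.
Then c = 871.5 − a·-318 − b·344 = 737.77.
At (-56, 262): z = −15.6 + 169.4 + 737.77 = 891.5 m.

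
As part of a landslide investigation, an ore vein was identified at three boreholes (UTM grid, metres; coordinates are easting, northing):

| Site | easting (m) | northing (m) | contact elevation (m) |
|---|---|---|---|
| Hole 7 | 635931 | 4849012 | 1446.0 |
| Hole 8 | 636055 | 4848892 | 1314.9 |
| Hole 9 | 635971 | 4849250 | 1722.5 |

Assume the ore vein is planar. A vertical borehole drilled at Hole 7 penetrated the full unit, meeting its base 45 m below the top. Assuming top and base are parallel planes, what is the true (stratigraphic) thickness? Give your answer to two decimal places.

Two edge vectors: Hole 7→Hole 8 = (124, -120, -131.1), Hole 7→Hole 9 = (40, 238, 276.5).
Normal n = (Hole 7→Hole 8) × (Hole 7→Hole 9) = (-1978.2, -39530, 34312).
So ∂z/∂easting = −n_x/n_z = 0.05765 and ∂z/∂northing = −n_y/n_z = 1.15208.
|∇z| = √(a²+b²) = 1.15352, so dip δ = arctan(1.15352) = 49.08°.
True thickness = vertical thickness × cos δ = 45 × cos 49.08° = 29.48 m.

29.48 m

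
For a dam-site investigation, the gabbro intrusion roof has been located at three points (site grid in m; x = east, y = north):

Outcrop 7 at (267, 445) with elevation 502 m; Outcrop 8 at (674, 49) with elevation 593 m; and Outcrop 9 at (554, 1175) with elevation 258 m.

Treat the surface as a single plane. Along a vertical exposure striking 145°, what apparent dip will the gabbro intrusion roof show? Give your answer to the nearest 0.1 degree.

11.7°

Let the plane be z = a·x + b·y + c.
Outcrop 8−Outcrop 7: 407a − 396b = 91;  Outcrop 9−Outcrop 7: 287a + 730b = −244.
Solving gives a = −0.07351, b = −0.30535.
Unit vector along 145° is (sin 145°, cos 145°) = (0.5736, -0.8192).
Slope in that direction = a·(0.5736) + b·(-0.8192) = 0.20796.
Apparent dip = arctan|0.20796| = 11.7° (true dip is 17.4°, so apparent ≤ true as expected).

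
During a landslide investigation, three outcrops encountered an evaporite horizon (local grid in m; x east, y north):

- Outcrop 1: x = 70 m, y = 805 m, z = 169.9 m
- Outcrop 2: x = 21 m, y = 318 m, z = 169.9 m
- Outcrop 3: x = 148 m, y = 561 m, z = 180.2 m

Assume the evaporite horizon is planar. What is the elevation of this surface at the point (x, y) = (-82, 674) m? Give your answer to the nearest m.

156 m

Let the plane be z = a·x + b·y + c.
Outcrop 2−Outcrop 1: −49a − 487b = 0;  Outcrop 3−Outcrop 1: 78a − 244b = 10.3.
Solving gives a = 0.10044, b = −0.01011.
Then c = 169.9 − a·70 − b·805 = 171.00.
At (-82, 674): z = −8.2 − 6.8 + 171.00 = 156.0 m.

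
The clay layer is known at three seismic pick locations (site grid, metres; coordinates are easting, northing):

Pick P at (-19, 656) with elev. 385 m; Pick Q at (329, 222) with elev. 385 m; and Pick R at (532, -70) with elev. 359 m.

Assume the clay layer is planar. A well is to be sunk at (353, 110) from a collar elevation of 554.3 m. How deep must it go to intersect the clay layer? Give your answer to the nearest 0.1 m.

Let the plane be z = a·easting + b·northing + c.
Pick Q−Pick P: 348a − 434b = 0;  Pick R−Pick P: 551a − 726b = −26.
Solving gives a = 0.83499, b = 0.66953.
Then c = 385 − a·-19 − b·656 = −38.35.
At (353, 110): z_contact = 294.75 + 73.65 − 38.35 = 330.05 m.
Depth below ground = 554.3 − 330.05 = 224.2 m.

224.2 m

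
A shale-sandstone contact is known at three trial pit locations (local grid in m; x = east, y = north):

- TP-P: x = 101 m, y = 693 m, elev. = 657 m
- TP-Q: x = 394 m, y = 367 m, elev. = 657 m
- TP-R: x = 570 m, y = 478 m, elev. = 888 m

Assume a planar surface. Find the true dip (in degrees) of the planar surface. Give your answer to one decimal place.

48.4°

Two edge vectors: TP-P→TP-Q = (293, -326, 0), TP-P→TP-R = (469, -215, 231).
Normal n = (TP-P→TP-Q) × (TP-P→TP-R) = (-75306, -67683, 89899).
So ∂z/∂x = −n_x/n_z = 0.83767 and ∂z/∂y = −n_y/n_z = 0.75288.
Gradient magnitude |∇z| = √(a² + b²) = √(0.70170 + 0.56683) = 1.12629.
True dip = arctan(1.12629) = 48.4°, dipping toward SW (azimuth ≈ 228°).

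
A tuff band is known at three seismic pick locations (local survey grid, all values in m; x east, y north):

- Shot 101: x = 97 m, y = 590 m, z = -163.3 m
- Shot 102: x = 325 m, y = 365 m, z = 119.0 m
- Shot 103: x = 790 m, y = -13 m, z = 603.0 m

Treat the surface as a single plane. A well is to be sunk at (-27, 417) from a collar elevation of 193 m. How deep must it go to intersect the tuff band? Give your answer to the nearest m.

Two edge vectors: Shot 101→Shot 102 = (228, -225, 282.3), Shot 101→Shot 103 = (693, -603, 766.3).
Normal n = (Shot 101→Shot 102) × (Shot 101→Shot 103) = (-2190.6, 20917.5, 18441).
So ∂z/∂x = −n_x/n_z = 0.11879 and ∂z/∂y = −n_y/n_z = −1.13429.
Intercept c from Shot 101: -163.3 − 11.52 + 669.23 = 494.41.
At (-27, 417): z_contact = −3.2 − 473.0 + 494.41 = 18.2 m.
Depth below ground = 193 − 18.2 = 175 m.

175 m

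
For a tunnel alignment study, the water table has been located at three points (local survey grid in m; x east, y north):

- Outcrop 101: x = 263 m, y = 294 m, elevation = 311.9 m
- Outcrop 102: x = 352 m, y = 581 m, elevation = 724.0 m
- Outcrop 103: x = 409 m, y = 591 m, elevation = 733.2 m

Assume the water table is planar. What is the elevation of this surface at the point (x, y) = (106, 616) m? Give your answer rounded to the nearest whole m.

Two edge vectors: Outcrop 101→Outcrop 102 = (89, 287, 412.1), Outcrop 101→Outcrop 103 = (146, 297, 421.3).
Normal n = (Outcrop 101→Outcrop 102) × (Outcrop 101→Outcrop 103) = (-1480.6, 22670.9, -15469).
So ∂z/∂x = −n_x/n_z = −0.09571 and ∂z/∂y = −n_y/n_z = 1.46557.
Intercept c from Outcrop 101: 311.9 + 25.17 − 430.88 = −93.80.
At (106, 616): z = −10.1 + 902.8 − 93.80 = 798.8 m.

799 m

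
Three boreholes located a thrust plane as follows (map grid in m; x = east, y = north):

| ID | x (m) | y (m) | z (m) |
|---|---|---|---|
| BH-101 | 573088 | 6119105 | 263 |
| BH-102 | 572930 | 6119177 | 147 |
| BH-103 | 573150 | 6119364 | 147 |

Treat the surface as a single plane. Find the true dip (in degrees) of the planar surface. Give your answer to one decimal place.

Two edge vectors: BH-101→BH-102 = (-158, 72, -116), BH-101→BH-103 = (62, 259, -116).
Normal n = (BH-101→BH-102) × (BH-101→BH-103) = (21692, -25520, -45386).
So ∂z/∂x = −n_x/n_z = 0.47794 and ∂z/∂y = −n_y/n_z = −0.56229.
Gradient magnitude |∇z| = √(a² + b²) = √(0.22843 + 0.31617) = 0.73797.
True dip = arctan(0.73797) = 36.4°, dipping toward NW (azimuth ≈ 320°).

36.4°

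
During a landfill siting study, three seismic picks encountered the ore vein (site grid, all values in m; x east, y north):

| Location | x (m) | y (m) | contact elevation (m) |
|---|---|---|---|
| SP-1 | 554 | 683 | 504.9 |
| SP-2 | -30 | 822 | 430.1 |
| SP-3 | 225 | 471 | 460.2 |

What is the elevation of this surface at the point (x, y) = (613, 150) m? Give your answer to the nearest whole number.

Two edge vectors: SP-1→SP-2 = (-584, 139, -74.8), SP-1→SP-3 = (-329, -212, -44.7).
Normal n = (SP-1→SP-2) × (SP-1→SP-3) = (-22070.9, -1495.6, 169539).
So ∂z/∂x = −n_x/n_z = 0.13018 and ∂z/∂y = −n_y/n_z = 0.00882.
Intercept c from SP-1: 504.9 − 72.12 − 6.03 = 426.75.
At (613, 150): z = 79.8 + 1.3 + 426.75 = 507.9 m.

508 m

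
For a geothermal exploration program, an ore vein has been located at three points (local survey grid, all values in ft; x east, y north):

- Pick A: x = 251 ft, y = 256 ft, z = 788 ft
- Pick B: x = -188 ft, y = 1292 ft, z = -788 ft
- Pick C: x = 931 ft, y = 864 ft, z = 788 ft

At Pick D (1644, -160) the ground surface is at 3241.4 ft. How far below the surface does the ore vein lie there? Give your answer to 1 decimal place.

Let the plane be z = a·x + b·y + c.
Pick B−Pick A: −439a + 1036b = −1576;  Pick C−Pick A: 680a + 608b = 0.
Solving gives a = 0.986428, b = −1.103242.
Then c = 788 − a·251 − b·256 = 822.84.
At (1644, -160): z_contact = 1621.69 + 176.52 + 822.84 = 2621.04 ft.
Depth below ground = 3241.4 − 2621.04 = 620.4 ft.

620.4 ft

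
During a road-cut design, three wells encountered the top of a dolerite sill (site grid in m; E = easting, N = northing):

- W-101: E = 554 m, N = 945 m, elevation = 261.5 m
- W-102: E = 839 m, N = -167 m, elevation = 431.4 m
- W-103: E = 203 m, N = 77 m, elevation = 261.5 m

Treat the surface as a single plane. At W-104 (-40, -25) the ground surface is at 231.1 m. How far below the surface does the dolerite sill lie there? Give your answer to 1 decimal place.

Let the plane be z = a·E + b·N + c.
W-102−W-101: 285a − 1112b = 169.9;  W-103−W-101: −351a − 868b = 0.
Solving gives a = 0.23126, b = −0.09352.
Then c = 261.5 − a·554 − b·945 = 221.75.
At (-40, -25): z_contact = −9.25 + 2.34 + 221.75 = 214.84 m.
Depth below ground = 231.1 − 214.84 = 16.3 m.

16.3 m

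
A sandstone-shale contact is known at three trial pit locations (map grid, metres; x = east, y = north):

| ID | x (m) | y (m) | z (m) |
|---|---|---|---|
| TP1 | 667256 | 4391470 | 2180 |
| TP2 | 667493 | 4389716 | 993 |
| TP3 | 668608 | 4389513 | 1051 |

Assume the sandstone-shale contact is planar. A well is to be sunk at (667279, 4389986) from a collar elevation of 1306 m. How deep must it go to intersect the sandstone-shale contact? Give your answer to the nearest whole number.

Let the plane be z = a·x + b·y + c.
TP2−TP1: 237a − 1754b = −1187;  TP3−TP1: 1352a − 1957b = −1129.
Solving gives a = 0.17964625, b = 0.70101263.
Then c = 2180 − a·667256 − b·4391470 = −3196165.99.
At (667279, 4389986): z_contact = 119874.2 + 3077435.6 − 3196165.99 = 1143.8 m.
Depth below ground = 1306 − 1143.8 = 162 m.

162 m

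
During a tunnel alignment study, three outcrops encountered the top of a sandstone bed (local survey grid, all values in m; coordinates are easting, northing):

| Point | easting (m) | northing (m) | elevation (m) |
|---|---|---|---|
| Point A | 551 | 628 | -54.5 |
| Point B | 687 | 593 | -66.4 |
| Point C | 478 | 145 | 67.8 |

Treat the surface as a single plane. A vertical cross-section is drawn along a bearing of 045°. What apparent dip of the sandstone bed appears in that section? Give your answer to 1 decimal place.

Two edge vectors: Point A→Point B = (136, -35, -11.9), Point A→Point C = (-73, -483, 122.3).
Normal n = (Point A→Point B) × (Point A→Point C) = (-10028.2, -15764.1, -68243).
So ∂z/∂easting = −n_x/n_z = −0.14695 and ∂z/∂northing = −n_y/n_z = −0.23100.
Unit vector along 045° is (sin 45°, cos 45°) = (0.7071, 0.7071).
Slope in that direction = a·(0.7071) + b·(0.7071) = −0.26725.
Apparent dip = arctan|0.26725| = 15.0° (true dip is 15.3°, so apparent ≤ true as expected).

15.0°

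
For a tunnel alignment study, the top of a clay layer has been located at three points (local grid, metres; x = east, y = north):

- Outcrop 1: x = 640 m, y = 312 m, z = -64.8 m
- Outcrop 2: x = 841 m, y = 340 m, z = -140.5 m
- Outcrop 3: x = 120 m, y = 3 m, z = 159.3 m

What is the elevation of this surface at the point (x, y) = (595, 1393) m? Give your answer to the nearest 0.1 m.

-177.7 m

Two edge vectors: Outcrop 1→Outcrop 2 = (201, 28, -75.7), Outcrop 1→Outcrop 3 = (-520, -309, 224.1).
Normal n = (Outcrop 1→Outcrop 2) × (Outcrop 1→Outcrop 3) = (-17116.5, -5680.1, -47549).
So ∂z/∂x = −n_x/n_z = −0.359976 and ∂z/∂y = −n_y/n_z = −0.119458.
Intercept c from Outcrop 1: -64.8 + 230.38 + 37.27 = 202.86.
At (595, 1393): z = −214.2 − 166.4 + 202.86 = -177.7 m.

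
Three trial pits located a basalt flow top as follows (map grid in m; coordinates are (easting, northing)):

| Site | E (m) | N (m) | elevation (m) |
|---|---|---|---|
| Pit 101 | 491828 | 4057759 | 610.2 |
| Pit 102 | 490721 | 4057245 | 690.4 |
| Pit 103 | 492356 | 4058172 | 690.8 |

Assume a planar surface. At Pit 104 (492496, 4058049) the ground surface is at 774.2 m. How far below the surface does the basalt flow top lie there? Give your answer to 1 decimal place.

Two edge vectors: Pit 101→Pit 102 = (-1107, -514, 80.2), Pit 101→Pit 103 = (528, 413, 80.6).
Normal n = (Pit 101→Pit 102) × (Pit 101→Pit 103) = (-74551, 131569.8, -185799).
So ∂z/∂E = −n_x/n_z = −0.401245432 and ∂z/∂N = −n_y/n_z = 0.708129753.
Intercept c from Pit 101: 610.2 + 197343.74 − 2873419.88 = −2675465.94.
At (492496, 4058049): z_contact = −197611.77 + 2873625.24 − 2675465.94 = 547.53 m.
Depth below ground = 774.2 − 547.53 = 226.7 m.

226.7 m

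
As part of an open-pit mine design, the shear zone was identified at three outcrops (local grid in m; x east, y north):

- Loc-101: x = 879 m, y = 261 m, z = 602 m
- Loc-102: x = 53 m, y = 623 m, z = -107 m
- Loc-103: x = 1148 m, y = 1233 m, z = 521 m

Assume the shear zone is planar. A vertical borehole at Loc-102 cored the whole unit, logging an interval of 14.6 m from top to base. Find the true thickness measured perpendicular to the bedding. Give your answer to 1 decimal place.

Two edge vectors: Loc-101→Loc-102 = (-826, 362, -709), Loc-101→Loc-103 = (269, 972, -81).
Normal n = (Loc-101→Loc-102) × (Loc-101→Loc-103) = (659826, -257627, -900250).
So ∂z/∂x = −n_x/n_z = 0.73294 and ∂z/∂y = −n_y/n_z = −0.28617.
|∇z| = √(a²+b²) = 0.78682, so dip δ = arctan(0.78682) = 38.20°.
True thickness = vertical thickness × cos δ = 14.6 × cos 38.20° = 11.5 m.

11.5 m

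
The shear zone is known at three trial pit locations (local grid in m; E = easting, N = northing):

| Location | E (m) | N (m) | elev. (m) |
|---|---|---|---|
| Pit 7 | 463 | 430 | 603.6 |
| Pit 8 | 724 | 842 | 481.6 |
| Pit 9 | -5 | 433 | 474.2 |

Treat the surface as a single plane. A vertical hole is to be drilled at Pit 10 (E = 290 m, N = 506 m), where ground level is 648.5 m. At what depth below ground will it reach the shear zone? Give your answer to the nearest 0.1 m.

Let the plane be z = a·E + b·N + c.
Pit 8−Pit 7: 261a + 412b = −122;  Pit 9−Pit 7: −468a + 3b = −129.4.
Solving gives a = 0.27349, b = −0.46937.
Then c = 603.6 − a·463 − b·430 = 678.80.
At (290, 506): z_contact = 79.31 − 237.50 + 678.80 = 520.61 m.
Depth below ground = 648.5 − 520.61 = 127.9 m.

127.9 m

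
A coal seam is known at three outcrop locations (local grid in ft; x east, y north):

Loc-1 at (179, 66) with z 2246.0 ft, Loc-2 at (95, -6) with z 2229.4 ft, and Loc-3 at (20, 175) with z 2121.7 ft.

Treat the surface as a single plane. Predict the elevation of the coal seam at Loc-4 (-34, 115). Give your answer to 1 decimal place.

2116.2 ft

Two edge vectors: Loc-1→Loc-2 = (-84, -72, -16.6), Loc-1→Loc-3 = (-159, 109, -124.3).
Normal n = (Loc-1→Loc-2) × (Loc-1→Loc-3) = (10759, -7801.8, -20604).
So ∂z/∂x = −n_x/n_z = 0.52218 and ∂z/∂y = −n_y/n_z = −0.37865.
Intercept c from Loc-1: 2246 − 93.47 + 24.99 = 2177.52.
At (-34, 115): z = −17.8 − 43.5 + 2177.52 = 2116.2 ft.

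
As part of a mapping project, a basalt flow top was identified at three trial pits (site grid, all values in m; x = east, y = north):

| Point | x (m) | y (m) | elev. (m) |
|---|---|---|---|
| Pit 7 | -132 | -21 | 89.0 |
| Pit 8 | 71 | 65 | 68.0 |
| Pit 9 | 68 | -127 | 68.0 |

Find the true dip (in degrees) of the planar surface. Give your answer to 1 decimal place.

5.9°

Two edge vectors: Pit 7→Pit 8 = (203, 86, -21), Pit 7→Pit 9 = (200, -106, -21).
Normal n = (Pit 7→Pit 8) × (Pit 7→Pit 9) = (-4032, 63, -38718).
So ∂z/∂x = −n_x/n_z = −0.10414 and ∂z/∂y = −n_y/n_z = 0.00163.
Gradient magnitude |∇z| = √(a² + b²) = √(0.01084 + 0.00000) = 0.10415.
True dip = arctan(0.10415) = 5.9°, dipping toward E (azimuth ≈ 091°).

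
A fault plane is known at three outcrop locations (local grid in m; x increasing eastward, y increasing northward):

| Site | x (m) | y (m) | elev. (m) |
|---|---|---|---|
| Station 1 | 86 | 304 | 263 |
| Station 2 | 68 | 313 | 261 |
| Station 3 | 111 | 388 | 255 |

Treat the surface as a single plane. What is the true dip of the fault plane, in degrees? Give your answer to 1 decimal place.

Two edge vectors: Station 1→Station 2 = (-18, 9, -2), Station 1→Station 3 = (25, 84, -8).
Normal n = (Station 1→Station 2) × (Station 1→Station 3) = (96, -194, -1737).
So ∂z/∂x = −n_x/n_z = 0.05527 and ∂z/∂y = −n_y/n_z = −0.11169.
Gradient magnitude |∇z| = √(a² + b²) = √(0.00305 + 0.01247) = 0.12461.
True dip = arctan(0.12461) = 7.1°, dipping toward NNW (azimuth ≈ 334°).

7.1°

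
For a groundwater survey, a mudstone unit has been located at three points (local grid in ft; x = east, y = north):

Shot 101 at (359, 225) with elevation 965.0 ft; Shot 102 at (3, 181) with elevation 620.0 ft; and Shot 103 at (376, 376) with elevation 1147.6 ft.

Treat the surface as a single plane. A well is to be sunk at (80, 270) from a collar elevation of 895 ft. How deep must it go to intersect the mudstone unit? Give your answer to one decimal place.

111.7 ft

Two edge vectors: Shot 101→Shot 102 = (-356, -44, -345), Shot 101→Shot 103 = (17, 151, 182.6).
Normal n = (Shot 101→Shot 102) × (Shot 101→Shot 103) = (44060.6, 59140.6, -53008).
So ∂z/∂x = −n_x/n_z = 0.83121 and ∂z/∂y = −n_y/n_z = 1.11569.
Intercept c from Shot 101: 965 − 298.40 − 251.03 = 415.57.
At (80, 270): z_contact = 66.50 + 301.24 + 415.57 = 783.30 ft.
Depth below ground = 895 − 783.30 = 111.7 ft.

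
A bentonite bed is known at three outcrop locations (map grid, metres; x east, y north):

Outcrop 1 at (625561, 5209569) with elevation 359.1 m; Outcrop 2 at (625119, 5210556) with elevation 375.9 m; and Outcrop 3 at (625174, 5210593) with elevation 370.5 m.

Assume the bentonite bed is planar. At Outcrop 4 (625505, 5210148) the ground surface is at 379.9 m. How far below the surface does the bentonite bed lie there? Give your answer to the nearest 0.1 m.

28.1 m

Let the plane be z = a·x + b·y + c.
Outcrop 2−Outcrop 1: −442a + 987b = 16.8;  Outcrop 3−Outcrop 1: −387a + 1024b = 11.4.
Solving gives a = −0.084250910, b = −0.020708107.
Then c = 359.1 − a·625561 − b·5209569 = 160943.50.
At (625505, 5210148): z_contact = −52699.37 − 107892.30 + 160943.50 = 351.83 m.
Depth below ground = 379.9 − 351.83 = 28.1 m.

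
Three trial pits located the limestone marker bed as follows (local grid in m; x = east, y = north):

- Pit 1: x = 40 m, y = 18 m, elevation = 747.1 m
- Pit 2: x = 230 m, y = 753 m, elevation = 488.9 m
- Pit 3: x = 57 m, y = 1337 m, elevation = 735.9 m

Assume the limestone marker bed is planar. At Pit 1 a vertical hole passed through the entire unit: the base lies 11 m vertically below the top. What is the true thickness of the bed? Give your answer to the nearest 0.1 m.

Let the plane be z = a·x + b·y + c.
Pit 2−Pit 1: 190a + 735b = −258.2;  Pit 3−Pit 1: 17a + 1319b = −11.2.
Solving gives a = −1.39569, b = 0.00950.
|∇z| = √(a²+b²) = 1.39572, so dip δ = arctan(1.39572) = 54.38°.
True thickness = vertical thickness × cos δ = 11 × cos 54.38° = 6.4 m.

6.4 m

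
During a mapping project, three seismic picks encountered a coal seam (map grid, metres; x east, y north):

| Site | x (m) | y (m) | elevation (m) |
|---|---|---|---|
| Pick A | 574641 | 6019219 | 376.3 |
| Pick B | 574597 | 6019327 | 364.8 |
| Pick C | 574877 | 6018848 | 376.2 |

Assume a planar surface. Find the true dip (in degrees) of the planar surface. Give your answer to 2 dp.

Two edge vectors: Pick A→Pick B = (-44, 108, -11.5), Pick A→Pick C = (236, -371, -0.1).
Normal n = (Pick A→Pick B) × (Pick A→Pick C) = (-4277.3, -2718.4, -9164).
So ∂z/∂x = −n_x/n_z = −0.46675 and ∂z/∂y = −n_y/n_z = −0.29664.
Gradient magnitude |∇z| = √(a² + b²) = √(0.21786 + 0.08799) = 0.55304.
True dip = arctan(0.55304) = 28.94°, dipping toward ENE (azimuth ≈ 058°).

28.94°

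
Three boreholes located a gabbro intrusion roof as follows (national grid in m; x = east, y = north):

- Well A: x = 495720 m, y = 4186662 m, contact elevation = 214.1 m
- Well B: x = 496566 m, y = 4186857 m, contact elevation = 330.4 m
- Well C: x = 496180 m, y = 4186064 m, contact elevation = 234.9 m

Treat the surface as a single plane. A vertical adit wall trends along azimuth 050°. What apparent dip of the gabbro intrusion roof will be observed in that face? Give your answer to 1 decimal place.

Let the plane be z = a·x + b·y + c.
Well B−Well A: 846a + 195b = 116.3;  Well C−Well A: 460a − 598b = 20.8.
Solving gives a = 0.12358, b = 0.06028.
Unit vector along 050° is (sin 50°, cos 50°) = (0.7660, 0.6428).
Slope in that direction = a·(0.7660) + b·(0.6428) = 0.13341.
Apparent dip = arctan|0.13341| = 7.6° (true dip is 7.8°, so apparent ≤ true as expected).

7.6°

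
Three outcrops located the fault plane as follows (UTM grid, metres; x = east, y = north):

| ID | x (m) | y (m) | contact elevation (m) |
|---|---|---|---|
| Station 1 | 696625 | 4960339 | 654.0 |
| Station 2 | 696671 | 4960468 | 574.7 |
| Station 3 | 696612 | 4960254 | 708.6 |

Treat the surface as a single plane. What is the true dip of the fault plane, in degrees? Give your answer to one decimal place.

Let the plane be z = a·x + b·y + c.
Station 2−Station 1: 46a + 129b = −79.3;  Station 3−Station 1: −13a − 85b = 54.6.
Solving gives a = 0.13565, b = −0.66310.
Gradient magnitude |∇z| = √(a² + b²) = √(0.01840 + 0.43970) = 0.67683.
True dip = arctan(0.67683) = 34.1°, dipping toward NNW (azimuth ≈ 348°).

34.1°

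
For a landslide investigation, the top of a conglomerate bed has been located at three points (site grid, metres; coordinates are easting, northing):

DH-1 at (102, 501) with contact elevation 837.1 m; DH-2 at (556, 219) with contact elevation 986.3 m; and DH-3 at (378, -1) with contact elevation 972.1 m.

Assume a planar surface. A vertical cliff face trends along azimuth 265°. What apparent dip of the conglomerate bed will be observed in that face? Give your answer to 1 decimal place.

Let the plane be z = a·easting + b·northing + c.
DH-2−DH-1: 454a − 282b = 149.2;  DH-3−DH-1: 276a − 502b = 135.
Solving gives a = 0.24540, b = −0.13400.
Unit vector along 265° is (sin 265°, cos 265°) = (-0.9962, -0.0872).
Slope in that direction = a·(-0.9962) + b·(-0.0872) = −0.23279.
Apparent dip = arctan|0.23279| = 13.1° (true dip is 15.6°, so apparent ≤ true as expected).

13.1°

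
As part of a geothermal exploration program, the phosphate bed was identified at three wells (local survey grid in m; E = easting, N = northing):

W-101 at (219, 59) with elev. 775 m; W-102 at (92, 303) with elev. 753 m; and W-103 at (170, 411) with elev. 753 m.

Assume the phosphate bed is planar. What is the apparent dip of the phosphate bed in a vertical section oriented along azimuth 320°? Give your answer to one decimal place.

Two edge vectors: W-101→W-102 = (-127, 244, -22), W-101→W-103 = (-49, 352, -22).
Normal n = (W-101→W-102) × (W-101→W-103) = (2376, -1716, -32748).
So ∂z/∂E = −n_x/n_z = 0.07255 and ∂z/∂N = −n_y/n_z = −0.05240.
Unit vector along 320° is (sin 320°, cos 320°) = (-0.6428, 0.7660).
Slope in that direction = a·(-0.6428) + b·(0.7660) = −0.08678.
Apparent dip = arctan|0.08678| = 5.0° (true dip is 5.1°, so apparent ≤ true as expected).

5.0°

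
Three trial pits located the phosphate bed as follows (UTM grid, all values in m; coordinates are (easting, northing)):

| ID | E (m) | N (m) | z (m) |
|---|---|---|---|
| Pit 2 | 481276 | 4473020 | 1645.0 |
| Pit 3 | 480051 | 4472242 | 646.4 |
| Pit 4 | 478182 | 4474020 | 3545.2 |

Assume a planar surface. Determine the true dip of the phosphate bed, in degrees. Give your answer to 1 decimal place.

56.3°

Let the plane be z = a·E + b·N + c.
Pit 3−Pit 2: −1225a − 778b = −998.6;  Pit 4−Pit 2: −3094a + 1000b = 1900.2.
Solving gives a = −0.13209, b = 1.49152.
Gradient magnitude |∇z| = √(a² + b²) = √(0.01745 + 2.22464) = 1.49736.
True dip = arctan(1.49736) = 56.3°, dipping toward S (azimuth ≈ 175°).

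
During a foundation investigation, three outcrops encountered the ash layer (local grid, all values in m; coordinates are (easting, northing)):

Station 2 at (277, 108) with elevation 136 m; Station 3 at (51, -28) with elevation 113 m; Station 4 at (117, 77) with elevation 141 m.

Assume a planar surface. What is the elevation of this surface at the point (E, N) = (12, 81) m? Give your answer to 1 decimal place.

Two edge vectors: Station 2→Station 3 = (-226, -136, -23), Station 2→Station 4 = (-160, -31, 5).
Normal n = (Station 2→Station 3) × (Station 2→Station 4) = (-1393, 4810, -14754).
So ∂z/∂E = −n_x/n_z = −0.09442 and ∂z/∂N = −n_y/n_z = 0.32601.
Intercept c from Station 2: 136 + 26.15 − 35.21 = 126.94.
At (12, 81): z = −1.1 + 26.4 + 126.94 = 152.2 m.

152.2 m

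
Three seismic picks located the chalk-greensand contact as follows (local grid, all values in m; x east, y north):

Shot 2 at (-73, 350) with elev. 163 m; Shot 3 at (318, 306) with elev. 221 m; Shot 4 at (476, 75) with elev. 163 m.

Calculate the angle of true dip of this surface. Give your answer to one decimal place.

23.1°

Let the plane be z = a·x + b·y + c.
Shot 3−Shot 2: 391a − 44b = 58;  Shot 4−Shot 2: 549a − 275b = 0.
Solving gives a = 0.19132, b = 0.38194.
Gradient magnitude |∇z| = √(a² + b²) = √(0.03660 + 0.14588) = 0.42718.
True dip = arctan(0.42718) = 23.1°, dipping toward SSW (azimuth ≈ 207°).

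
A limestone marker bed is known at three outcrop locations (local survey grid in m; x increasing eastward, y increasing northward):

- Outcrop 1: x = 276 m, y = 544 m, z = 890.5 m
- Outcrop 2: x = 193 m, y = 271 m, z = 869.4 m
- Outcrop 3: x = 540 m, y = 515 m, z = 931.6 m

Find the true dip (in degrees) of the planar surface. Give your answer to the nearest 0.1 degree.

9.2°

Let the plane be z = a·x + b·y + c.
Outcrop 2−Outcrop 1: −83a − 273b = −21.1;  Outcrop 3−Outcrop 1: 264a − 29b = 41.1.
Solving gives a = 0.15887, b = 0.02899.
Gradient magnitude |∇z| = √(a² + b²) = √(0.02524 + 0.00084) = 0.16149.
True dip = arctan(0.16149) = 9.2°, dipping toward W (azimuth ≈ 260°).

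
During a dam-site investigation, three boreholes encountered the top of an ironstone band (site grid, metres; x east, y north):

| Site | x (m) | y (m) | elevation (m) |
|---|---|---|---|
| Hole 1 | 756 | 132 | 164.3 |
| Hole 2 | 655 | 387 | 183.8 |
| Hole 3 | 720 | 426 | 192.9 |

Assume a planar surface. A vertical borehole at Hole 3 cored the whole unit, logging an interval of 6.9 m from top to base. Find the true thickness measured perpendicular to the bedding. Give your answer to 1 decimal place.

Two edge vectors: Hole 1→Hole 2 = (-101, 255, 19.5), Hole 1→Hole 3 = (-36, 294, 28.6).
Normal n = (Hole 1→Hole 2) × (Hole 1→Hole 3) = (1560, 2186.6, -20514).
So ∂z/∂x = −n_x/n_z = 0.07605 and ∂z/∂y = −n_y/n_z = 0.10659.
|∇z| = √(a²+b²) = 0.13094, so dip δ = arctan(0.13094) = 7.46°.
True thickness = vertical thickness × cos δ = 6.9 × cos 7.46° = 6.8 m.

6.8 m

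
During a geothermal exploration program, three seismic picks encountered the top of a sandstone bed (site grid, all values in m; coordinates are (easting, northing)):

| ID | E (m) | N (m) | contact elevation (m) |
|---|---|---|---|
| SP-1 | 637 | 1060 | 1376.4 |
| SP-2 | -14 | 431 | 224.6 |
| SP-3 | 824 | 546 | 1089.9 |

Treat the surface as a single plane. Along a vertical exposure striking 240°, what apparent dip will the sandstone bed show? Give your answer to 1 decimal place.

51.0°

Let the plane be z = a·E + b·N + c.
SP-2−SP-1: −651a − 629b = −1151.8;  SP-3−SP-1: 187a − 514b = −286.5.
Solving gives a = 0.91062, b = 0.88869.
Unit vector along 240° is (sin 240°, cos 240°) = (-0.8660, -0.5000).
Slope in that direction = a·(-0.8660) + b·(-0.5000) = −1.23297.
Apparent dip = arctan|1.23297| = 51.0° (true dip is 51.8°, so apparent ≤ true as expected).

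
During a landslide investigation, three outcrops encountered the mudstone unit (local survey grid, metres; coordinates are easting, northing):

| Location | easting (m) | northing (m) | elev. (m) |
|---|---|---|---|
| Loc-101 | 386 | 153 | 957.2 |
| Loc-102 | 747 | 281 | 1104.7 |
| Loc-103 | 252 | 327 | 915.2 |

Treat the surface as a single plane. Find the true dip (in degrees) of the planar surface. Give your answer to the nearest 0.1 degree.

Let the plane be z = a·easting + b·northing + c.
Loc-102−Loc-101: 361a + 128b = 147.5;  Loc-103−Loc-101: −134a + 174b = −42.
Solving gives a = 0.38818, b = 0.05756.
Gradient magnitude |∇z| = √(a² + b²) = √(0.15068 + 0.00331) = 0.39242.
True dip = arctan(0.39242) = 21.4°, dipping toward W (azimuth ≈ 262°).

21.4°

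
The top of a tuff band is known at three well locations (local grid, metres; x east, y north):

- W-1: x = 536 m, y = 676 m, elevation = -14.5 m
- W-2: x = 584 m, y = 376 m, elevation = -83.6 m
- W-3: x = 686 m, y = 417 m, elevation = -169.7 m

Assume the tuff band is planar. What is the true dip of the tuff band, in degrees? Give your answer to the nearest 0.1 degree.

41.5°

Two edge vectors: W-1→W-2 = (48, -300, -69.1), W-1→W-3 = (150, -259, -155.2).
Normal n = (W-1→W-2) × (W-1→W-3) = (28663.1, -2915.4, 32568).
So ∂z/∂x = −n_x/n_z = −0.88010 and ∂z/∂y = −n_y/n_z = 0.08952.
Gradient magnitude |∇z| = √(a² + b²) = √(0.77458 + 0.00801) = 0.88464.
True dip = arctan(0.88464) = 41.5°, dipping toward E (azimuth ≈ 096°).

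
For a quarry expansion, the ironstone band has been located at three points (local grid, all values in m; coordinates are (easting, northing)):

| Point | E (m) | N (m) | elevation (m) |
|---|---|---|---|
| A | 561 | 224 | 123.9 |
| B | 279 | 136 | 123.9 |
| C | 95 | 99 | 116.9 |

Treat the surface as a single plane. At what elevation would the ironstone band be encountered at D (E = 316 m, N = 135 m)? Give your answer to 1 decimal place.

128.2 m

Let the plane be z = a·E + b·N + c.
B−A: −282a − 88b = 0;  C−A: −466a − 125b = −7.
Solving gives a = 0.10698, b = −0.34283.
Then c = 123.9 − a·561 − b·224 = 140.68.
At (316, 135): z = 33.8 − 46.3 + 140.68 = 128.2 m.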